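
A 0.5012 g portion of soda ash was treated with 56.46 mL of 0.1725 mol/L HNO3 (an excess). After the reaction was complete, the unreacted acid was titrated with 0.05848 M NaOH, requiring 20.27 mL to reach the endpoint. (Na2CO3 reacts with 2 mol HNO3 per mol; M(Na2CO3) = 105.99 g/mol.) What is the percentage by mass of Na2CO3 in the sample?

90.4%

Total n(HNO3) added = 0.1725 x 0.05646 = 0.009739 mol.
n(NaOH) used = 0.05848 x 0.02027 = 0.001185 mol, which equals the excess n(HNO3).
So n(HNO3) consumed by the sample = 0.009739 - 0.001185 = 0.008554 mol.
n(Na2CO3) = 0.008554 / 2 = 0.004277 mol.
mass Na2CO3 = 0.004277 x 105.99 = 0.4533 g, so %Na2CO3 = 0.4533/0.5012 x 100 = 90.4%.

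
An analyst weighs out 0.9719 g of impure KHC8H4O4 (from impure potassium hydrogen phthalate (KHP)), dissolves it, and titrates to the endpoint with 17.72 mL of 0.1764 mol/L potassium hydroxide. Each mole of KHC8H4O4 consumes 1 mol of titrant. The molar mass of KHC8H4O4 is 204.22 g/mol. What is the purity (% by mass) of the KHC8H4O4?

65.7%

n(KOH) = 0.1764 x 0.01772 = 0.003126 mol.
n(KHC8H4O4) = 0.003126 / 1 = 0.003126 mol.
mass of KHC8H4O4 = 0.003126 x 204.22 = 0.6384 g.
% purity = 0.6384 / 0.9719 x 100 = 65.7%.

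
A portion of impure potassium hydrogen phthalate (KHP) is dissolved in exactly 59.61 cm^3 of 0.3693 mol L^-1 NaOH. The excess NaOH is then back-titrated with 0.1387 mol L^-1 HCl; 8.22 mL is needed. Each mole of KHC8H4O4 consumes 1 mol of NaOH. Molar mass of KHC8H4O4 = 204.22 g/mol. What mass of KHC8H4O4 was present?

Total n(NaOH) added = 0.3693 x 0.05961 = 0.02201 mol.
n(HCl) used = 0.1387 x 0.008220 = 0.001140 mol, which equals the excess n(NaOH).
So n(NaOH) consumed by the sample = 0.02201 - 0.001140 = 0.02087 mol.
n(KHC8H4O4) = 0.02087 / 1 = 0.02087 mol.
mass = 0.02087 mol x 204.22 g/mol = 4.26 g.

4.26 g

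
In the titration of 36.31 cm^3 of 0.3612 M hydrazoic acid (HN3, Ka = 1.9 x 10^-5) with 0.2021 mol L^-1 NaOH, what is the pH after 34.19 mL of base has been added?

Initial n(HN3) = 0.3612 x 0.03631 = 0.01312 mol.
n(NaOH) added = 0.2021 x 0.03419 = 0.006910 mol, converting that many moles of HN3 to N3-.
Remaining n(HN3) = 0.006205 mol; n(N3-) = 0.006910 mol.
By Henderson-Hasselbalch, pH = pKa + log([A^-]/[HA]) = 4.72 + log(0.006910/0.006205) = 4.72 + (+0.05) = 4.77.

4.77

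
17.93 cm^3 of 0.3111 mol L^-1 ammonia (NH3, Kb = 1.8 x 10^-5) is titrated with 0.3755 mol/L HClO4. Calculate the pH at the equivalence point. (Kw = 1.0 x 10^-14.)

n(NH3) = 0.3111 x 0.01793 = 0.005578 mol; V(HClO4) at equivalence = 0.005578/0.3755 = 0.01485 L.
At equivalence the base is fully converted to NH4+; total volume = 0.03278 L, so [NH4+] = 0.005578/0.03278 = 0.1701 M.
Ka(NH4+) = Kw/Kb = 1.0e-14 / 1.8 x 10^-5 = 5.56e-10.
[H^+] = sqrt(Ka x [NH4+]) = sqrt(5.56e-10 x 0.1701) = 9.72e-6 M.
pH = -log(9.72e-6) = 5.01.

5.01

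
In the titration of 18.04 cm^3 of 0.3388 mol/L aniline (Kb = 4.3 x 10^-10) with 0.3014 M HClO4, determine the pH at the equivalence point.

n(C6H5NH2) = 0.3388 x 0.01804 = 0.006112 mol; V(HClO4) at equivalence = 0.006112/0.3014 = 0.02028 L.
At equivalence the base is fully converted to C6H5NH3+; total volume = 0.03832 L, so [C6H5NH3+] = 0.006112/0.03832 = 0.1595 M.
Ka(C6H5NH3+) = Kw/Kb = 1.0e-14 / 4.3 x 10^-10 = 2.33e-5.
[H^+] = sqrt(Ka x [C6H5NH3+]) = sqrt(2.33e-5 x 0.1595) = 0.00193 M.
pH = -log(0.00193) = 2.72.

2.72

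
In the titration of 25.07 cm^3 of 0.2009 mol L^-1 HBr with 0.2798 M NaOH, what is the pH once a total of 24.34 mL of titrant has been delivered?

12.56

n(acid) = 0.2009 x 0.02507 = 0.005037 mol; n(NaOH) added = 0.2798 x 0.02434 = 0.006810 mol.
Base is in excess by 0.006810 - 0.005037 = 0.001774 mol in a total volume of 0.04941 L.
[OH^-] = 0.001774/0.04941 = 0.03590 M, so pOH = 1.44 and pH = 14.00 - 1.44 = 12.56.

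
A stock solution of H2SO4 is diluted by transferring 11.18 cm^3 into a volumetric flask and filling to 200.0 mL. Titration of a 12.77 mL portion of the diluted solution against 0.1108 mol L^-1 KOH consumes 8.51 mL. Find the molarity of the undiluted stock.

n(KOH) = 0.1108 x 0.008510 = 0.0009429 mol.
n(H2SO4) in the aliquot = 0.0009429 x 1/2 = 0.0004715 mol.
[diluted H2SO4] = 0.0004715 / 0.01277 = 0.03692 M.
Dilution factor = 200.0/11.18 = 17.89, so [stock] = 0.03692 x 17.89 = 0.660 M.

0.660 M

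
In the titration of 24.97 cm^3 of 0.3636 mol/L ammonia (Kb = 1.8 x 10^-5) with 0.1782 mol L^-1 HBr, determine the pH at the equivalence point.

n(NH3) = 0.3636 x 0.02497 = 0.009079 mol; V(HBr) at equivalence = 0.009079/0.1782 = 0.05095 L.
At equivalence the base is fully converted to NH4+; total volume = 0.07592 L, so [NH4+] = 0.009079/0.07592 = 0.1196 M.
Ka(NH4+) = Kw/Kb = 1.0e-14 / 1.8 x 10^-5 = 5.56e-10.
[H^+] = sqrt(Ka x [NH4+]) = sqrt(5.56e-10 x 0.1196) = 8.15e-6 M.
pH = -log(8.15e-6) = 5.09.

5.09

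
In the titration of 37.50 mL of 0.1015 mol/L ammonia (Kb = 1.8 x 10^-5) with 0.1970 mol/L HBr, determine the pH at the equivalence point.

n(NH3) = 0.1015 x 0.03750 = 0.003806 mol; V(HBr) at equivalence = 0.003806/0.1970 = 0.01932 L.
At equivalence the base is fully converted to NH4+; total volume = 0.05682 L, so [NH4+] = 0.003806/0.05682 = 0.06699 M.
Ka(NH4+) = Kw/Kb = 1.0e-14 / 1.8 x 10^-5 = 5.56e-10.
[H^+] = sqrt(Ka x [NH4+]) = sqrt(5.56e-10 x 0.06699) = 6.10e-6 M.
pH = -log(6.10e-6) = 5.21.

5.21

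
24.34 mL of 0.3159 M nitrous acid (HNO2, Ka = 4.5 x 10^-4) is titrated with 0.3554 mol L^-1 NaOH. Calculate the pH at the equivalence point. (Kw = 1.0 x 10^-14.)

n(HNO2) = 0.3159 x 0.02434 = 0.007689 mol; V(NaOH) at equivalence = 0.007689/0.3554 = 0.02163 L.
At equivalence all the acid is converted to NO2-; total volume = 0.02434 + 0.02163 = 0.04597 L, so [NO2-] = 0.007689/0.04597 = 0.1672 M.
Kb = Kw/Ka = 1.0e-14 / 4.5 x 10^-4 = 2.22e-11.
[OH^-] = sqrt(Kb x [NO2-]) = sqrt(2.22e-11 x 0.1672) = 1.93e-6 M.
pOH = 5.71, so pH = 14.00 - 5.71 = 8.29.

8.29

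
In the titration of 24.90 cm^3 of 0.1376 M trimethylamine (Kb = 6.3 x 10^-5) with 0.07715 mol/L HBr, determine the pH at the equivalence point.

5.55

n((CH3)3N) = 0.1376 x 0.02490 = 0.003426 mol; V(HBr) at equivalence = 0.003426/0.07715 = 0.04441 L.
At equivalence the base is fully converted to (CH3)3NH+; total volume = 0.06931 L, so [(CH3)3NH+] = 0.003426/0.06931 = 0.04943 M.
Ka((CH3)3NH+) = Kw/Kb = 1.0e-14 / 6.3 x 10^-5 = 1.59e-10.
[H^+] = sqrt(Ka x [(CH3)3NH+]) = sqrt(1.59e-10 x 0.04943) = 2.80e-6 M.
pH = -log(2.80e-6) = 5.55.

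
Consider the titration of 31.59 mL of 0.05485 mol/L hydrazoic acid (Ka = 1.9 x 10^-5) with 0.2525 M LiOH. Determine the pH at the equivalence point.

n(HN3) = 0.05485 x 0.03159 = 0.001733 mol; V(LiOH) at equivalence = 0.001733/0.2525 = 0.006862 L.
At equivalence all the acid is converted to N3-; total volume = 0.03159 + 0.006862 = 0.03845 L, so [N3-] = 0.001733/0.03845 = 0.04506 M.
Kb = Kw/Ka = 1.0e-14 / 1.9 x 10^-5 = 5.26e-10.
[OH^-] = sqrt(Kb x [N3-]) = sqrt(5.26e-10 x 0.04506) = 4.87e-6 M.
pOH = 5.31, so pH = 14.00 - 5.31 = 8.69.

8.69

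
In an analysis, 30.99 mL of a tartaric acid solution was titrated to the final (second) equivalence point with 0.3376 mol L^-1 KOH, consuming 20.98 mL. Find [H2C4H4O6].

n(KOH) = 0.3376 x 0.02098 = 0.007083 mol.
At the final (second) equivalence point, 2 mol OH^- react per mol H2C4H4O6, so n(H2C4H4O6) = 0.007083 / 2 = 0.003541 mol.
[H2C4H4O6] = 0.003541 / 0.03099 L = 0.114 M.

0.114 M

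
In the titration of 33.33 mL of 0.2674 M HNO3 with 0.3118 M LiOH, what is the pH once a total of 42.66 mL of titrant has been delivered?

12.76

n(acid) = 0.2674 x 0.03333 = 0.008912 mol; n(LiOH) added = 0.3118 x 0.04266 = 0.01330 mol.
Base is in excess by 0.01330 - 0.008912 = 0.004389 mol in a total volume of 0.07599 L.
[OH^-] = 0.004389/0.07599 = 0.05776 M, so pOH = 1.24 and pH = 14.00 - 1.24 = 12.76.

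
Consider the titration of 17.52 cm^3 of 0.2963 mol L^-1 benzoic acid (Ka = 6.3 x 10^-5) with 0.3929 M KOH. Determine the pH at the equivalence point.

n(C6H5COOH) = 0.2963 x 0.01752 = 0.005191 mol; V(KOH) at equivalence = 0.005191/0.3929 = 0.01321 L.
At equivalence all the acid is converted to C6H5COO-; total volume = 0.01752 + 0.01321 = 0.03073 L, so [C6H5COO-] = 0.005191/0.03073 = 0.1689 M.
Kb = Kw/Ka = 1.0e-14 / 6.3 x 10^-5 = 1.59e-10.
[OH^-] = sqrt(Kb x [C6H5COO-]) = sqrt(1.59e-10 x 0.1689) = 5.18e-6 M.
pOH = 5.29, so pH = 14.00 - 5.29 = 8.71.

8.71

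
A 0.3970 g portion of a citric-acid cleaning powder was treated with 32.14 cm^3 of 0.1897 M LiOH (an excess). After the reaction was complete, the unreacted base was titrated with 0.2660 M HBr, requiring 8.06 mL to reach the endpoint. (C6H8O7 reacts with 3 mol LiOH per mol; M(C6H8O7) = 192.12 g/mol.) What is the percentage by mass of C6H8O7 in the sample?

Total n(LiOH) added = 0.1897 x 0.03214 = 0.006097 mol.
n(HBr) used = 0.2660 x 0.008060 = 0.002144 mol, which equals the excess n(LiOH).
So n(LiOH) consumed by the sample = 0.006097 - 0.002144 = 0.003953 mol.
n(C6H8O7) = 0.003953 / 3 = 0.001318 mol.
mass C6H8O7 = 0.001318 x 192.12 = 0.2531 g, so %C6H8O7 = 0.2531/0.3970 x 100 = 63.8%.

63.8%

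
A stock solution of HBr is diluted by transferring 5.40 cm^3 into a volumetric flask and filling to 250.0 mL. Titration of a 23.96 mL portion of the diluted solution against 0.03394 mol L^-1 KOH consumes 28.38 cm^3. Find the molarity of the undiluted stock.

1.86 M

n(KOH) = 0.03394 x 0.02838 = 0.0009632 mol.
n(HBr) in the aliquot = 0.0009632 mol.
[diluted HBr] = 0.0009632 / 0.02396 = 0.04020 M.
Dilution factor = 250.0/5.400 = 46.30, so [stock] = 0.04020 x 46.30 = 1.86 M.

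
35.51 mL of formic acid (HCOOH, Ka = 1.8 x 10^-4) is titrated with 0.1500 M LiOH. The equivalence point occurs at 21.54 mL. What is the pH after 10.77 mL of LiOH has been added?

3.74

10.77 mL is exactly half the equivalence volume (21.54/2), i.e. the half-equivalence point.
There, n(HA) = n(A^-), so pH = pKa = -log(1.8 x 10^-4) = 3.74.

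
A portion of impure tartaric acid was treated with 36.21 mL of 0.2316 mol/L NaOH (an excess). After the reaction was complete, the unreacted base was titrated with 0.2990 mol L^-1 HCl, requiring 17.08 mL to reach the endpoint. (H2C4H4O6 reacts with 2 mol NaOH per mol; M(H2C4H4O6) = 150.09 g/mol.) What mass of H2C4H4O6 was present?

Total n(NaOH) added = 0.2316 x 0.03621 = 0.008386 mol.
n(HCl) used = 0.2990 x 0.01708 = 0.005107 mol, which equals the excess n(NaOH).
So n(NaOH) consumed by the sample = 0.008386 - 0.005107 = 0.003279 mol.
n(H2C4H4O6) = 0.003279 / 2 = 0.001640 mol.
mass = 0.001640 mol x 150.09 g/mol = 0.246 g.

0.246 g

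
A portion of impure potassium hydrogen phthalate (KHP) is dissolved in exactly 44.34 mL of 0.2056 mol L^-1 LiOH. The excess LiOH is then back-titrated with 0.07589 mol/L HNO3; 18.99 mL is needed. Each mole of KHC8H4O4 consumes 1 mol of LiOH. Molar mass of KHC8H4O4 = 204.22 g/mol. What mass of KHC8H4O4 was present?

Total n(LiOH) added = 0.2056 x 0.04434 = 0.009116 mol.
n(HNO3) used = 0.07589 x 0.01899 = 0.001441 mol, which equals the excess n(LiOH).
So n(LiOH) consumed by the sample = 0.009116 - 0.001441 = 0.007675 mol.
n(KHC8H4O4) = 0.007675 / 1 = 0.007675 mol.
mass = 0.007675 mol x 204.22 g/mol = 1.57 g.

1.57 g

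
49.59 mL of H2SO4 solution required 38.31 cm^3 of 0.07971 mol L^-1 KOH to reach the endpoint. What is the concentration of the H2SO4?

n(KOH) delivered = 0.07971 x 0.03831 = 0.003054 mol.
The reaction is 1 H2SO4 + 2 KOH, so n(H2SO4) = 0.003054 x 1/2 = 0.001527 mol.
[H2SO4] = 0.001527 mol / 0.04959 L = 0.0308 M.

0.0308 M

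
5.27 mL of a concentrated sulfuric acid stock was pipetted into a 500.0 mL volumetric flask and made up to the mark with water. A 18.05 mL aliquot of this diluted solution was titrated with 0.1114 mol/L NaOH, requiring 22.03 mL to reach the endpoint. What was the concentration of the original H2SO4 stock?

6.45 M

n(NaOH) = 0.1114 x 0.02203 = 0.002454 mol.
n(H2SO4) in the aliquot = 0.002454 x 1/2 = 0.001227 mol.
[diluted H2SO4] = 0.001227 / 0.01805 = 0.06798 M.
Dilution factor = 500.0/5.270 = 94.88, so [stock] = 0.06798 x 94.88 = 6.45 M.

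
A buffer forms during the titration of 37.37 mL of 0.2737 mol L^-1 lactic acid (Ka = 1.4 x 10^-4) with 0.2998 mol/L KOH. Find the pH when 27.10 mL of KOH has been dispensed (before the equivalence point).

4.44

Initial n(HC3H5O3) = 0.2737 x 0.03737 = 0.01023 mol.
n(KOH) added = 0.2998 x 0.02710 = 0.008125 mol, converting that many moles of HC3H5O3 to C3H5O3-.
Remaining n(HC3H5O3) = 0.002104 mol; n(C3H5O3-) = 0.008125 mol.
By Henderson-Hasselbalch, pH = pKa + log([A^-]/[HA]) = 3.85 + log(0.008125/0.002104) = 3.85 + (+0.59) = 4.44.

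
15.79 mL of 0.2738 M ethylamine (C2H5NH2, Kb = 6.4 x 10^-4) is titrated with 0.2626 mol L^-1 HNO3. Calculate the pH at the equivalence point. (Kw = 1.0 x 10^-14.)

n(C2H5NH2) = 0.2738 x 0.01579 = 0.004323 mol; V(HNO3) at equivalence = 0.004323/0.2626 = 0.01646 L.
At equivalence the base is fully converted to C2H5NH3+; total volume = 0.03225 L, so [C2H5NH3+] = 0.004323/0.03225 = 0.1340 M.
Ka(C2H5NH3+) = Kw/Kb = 1.0e-14 / 6.4 x 10^-4 = 1.56e-11.
[H^+] = sqrt(Ka x [C2H5NH3+]) = sqrt(1.56e-11 x 0.1340) = 1.45e-6 M.
pH = -log(1.45e-6) = 5.84.

5.84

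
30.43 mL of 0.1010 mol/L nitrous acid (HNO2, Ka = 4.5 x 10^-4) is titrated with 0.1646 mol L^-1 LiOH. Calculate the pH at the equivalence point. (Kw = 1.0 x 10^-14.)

n(HNO2) = 0.1010 x 0.03043 = 0.003073 mol; V(LiOH) at equivalence = 0.003073/0.1646 = 0.01867 L.
At equivalence all the acid is converted to NO2-; total volume = 0.03043 + 0.01867 = 0.04910 L, so [NO2-] = 0.003073/0.04910 = 0.06259 M.
Kb = Kw/Ka = 1.0e-14 / 4.5 x 10^-4 = 2.22e-11.
[OH^-] = sqrt(Kb x [NO2-]) = sqrt(2.22e-11 x 0.06259) = 1.18e-6 M.
pOH = 5.93, so pH = 14.00 - 5.93 = 8.07.

8.07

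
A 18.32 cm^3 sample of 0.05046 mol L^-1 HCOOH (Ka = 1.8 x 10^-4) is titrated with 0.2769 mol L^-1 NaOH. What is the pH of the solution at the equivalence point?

8.19

n(HCOOH) = 0.05046 x 0.01832 = 0.0009244 mol; V(NaOH) at equivalence = 0.0009244/0.2769 = 0.003338 L.
At equivalence all the acid is converted to HCOO-; total volume = 0.01832 + 0.003338 = 0.02166 L, so [HCOO-] = 0.0009244/0.02166 = 0.04268 M.
Kb = Kw/Ka = 1.0e-14 / 1.8 x 10^-4 = 5.56e-11.
[OH^-] = sqrt(Kb x [HCOO-]) = sqrt(5.56e-11 x 0.04268) = 1.54e-6 M.
pOH = 5.81, so pH = 14.00 - 5.81 = 8.19.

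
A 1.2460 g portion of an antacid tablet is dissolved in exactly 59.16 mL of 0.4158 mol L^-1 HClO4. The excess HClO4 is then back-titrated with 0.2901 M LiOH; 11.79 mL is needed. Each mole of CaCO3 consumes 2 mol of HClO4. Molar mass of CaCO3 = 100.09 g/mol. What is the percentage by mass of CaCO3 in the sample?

Total n(HClO4) added = 0.4158 x 0.05916 = 0.02460 mol.
n(LiOH) used = 0.2901 x 0.01179 = 0.003420 mol, which equals the excess n(HClO4).
So n(HClO4) consumed by the sample = 0.02460 - 0.003420 = 0.02118 mol.
n(CaCO3) = 0.02118 / 2 = 0.01059 mol.
mass CaCO3 = 0.01059 x 100.09 = 1.060 g, so %CaCO3 = 1.060/1.2460 x 100 = 85.1%.

85.1%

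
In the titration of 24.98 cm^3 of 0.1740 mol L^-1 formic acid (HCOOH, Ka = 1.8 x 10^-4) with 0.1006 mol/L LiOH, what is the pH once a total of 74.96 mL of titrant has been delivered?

n(acid) = 0.1740 x 0.02498 = 0.004347 mol; n(LiOH) added = 0.1006 x 0.07496 = 0.007541 mol.
Base is in excess by 0.007541 - 0.004347 = 0.003194 mol in a total volume of 0.09994 L.
[OH^-] = 0.003194/0.09994 = 0.03196 M, so pOH = 1.50 and pH = 14.00 - 1.50 = 12.50.

12.50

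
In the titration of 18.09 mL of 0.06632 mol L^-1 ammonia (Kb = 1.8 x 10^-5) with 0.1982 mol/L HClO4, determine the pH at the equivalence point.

n(NH3) = 0.06632 x 0.01809 = 0.001200 mol; V(HClO4) at equivalence = 0.001200/0.1982 = 0.006053 L.
At equivalence the base is fully converted to NH4+; total volume = 0.02414 L, so [NH4+] = 0.001200/0.02414 = 0.04969 M.
Ka(NH4+) = Kw/Kb = 1.0e-14 / 1.8 x 10^-5 = 5.56e-10.
[H^+] = sqrt(Ka x [NH4+]) = sqrt(5.56e-10 x 0.04969) = 5.25e-6 M.
pH = -log(5.25e-6) = 5.28.

5.28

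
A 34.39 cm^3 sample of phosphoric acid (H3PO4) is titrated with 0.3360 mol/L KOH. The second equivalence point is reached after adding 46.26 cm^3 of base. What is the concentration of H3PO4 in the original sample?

0.226 M

n(KOH) = 0.3360 x 0.04626 = 0.01554 mol.
At the second equivalence point, 2 mol OH^- react per mol H3PO4, so n(H3PO4) = 0.01554 / 2 = 0.007772 mol.
[H3PO4] = 0.007772 / 0.03439 L = 0.226 M.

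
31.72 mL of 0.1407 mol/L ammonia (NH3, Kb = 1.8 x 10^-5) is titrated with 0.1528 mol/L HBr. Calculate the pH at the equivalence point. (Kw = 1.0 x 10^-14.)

n(NH3) = 0.1407 x 0.03172 = 0.004463 mol; V(HBr) at equivalence = 0.004463/0.1528 = 0.02921 L.
At equivalence the base is fully converted to NH4+; total volume = 0.06093 L, so [NH4+] = 0.004463/0.06093 = 0.07325 M.
Ka(NH4+) = Kw/Kb = 1.0e-14 / 1.8 x 10^-5 = 5.56e-10.
[H^+] = sqrt(Ka x [NH4+]) = sqrt(5.56e-10 x 0.07325) = 6.38e-6 M.
pH = -log(6.38e-6) = 5.20.

5.20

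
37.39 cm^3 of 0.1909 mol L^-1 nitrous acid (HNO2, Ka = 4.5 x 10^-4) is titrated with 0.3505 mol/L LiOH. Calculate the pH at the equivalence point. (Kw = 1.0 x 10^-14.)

n(HNO2) = 0.1909 x 0.03739 = 0.007138 mol; V(LiOH) at equivalence = 0.007138/0.3505 = 0.02036 L.
At equivalence all the acid is converted to NO2-; total volume = 0.03739 + 0.02036 = 0.05775 L, so [NO2-] = 0.007138/0.05775 = 0.1236 M.
Kb = Kw/Ka = 1.0e-14 / 4.5 x 10^-4 = 2.22e-11.
[OH^-] = sqrt(Kb x [NO2-]) = sqrt(2.22e-11 x 0.1236) = 1.66e-6 M.
pOH = 5.78, so pH = 14.00 - 5.78 = 8.22.

8.22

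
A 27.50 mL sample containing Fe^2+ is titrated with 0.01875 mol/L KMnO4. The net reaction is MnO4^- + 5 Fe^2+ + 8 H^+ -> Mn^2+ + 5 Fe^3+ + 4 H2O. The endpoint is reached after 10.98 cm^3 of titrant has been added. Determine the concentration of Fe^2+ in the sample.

n(KMnO4) = 0.01875 x 0.01098 = 0.0002059 mol.
From the balanced equation, 1 mol KMnO4 reacts with 5 mol Fe^2+, so n(Fe^2+) = 0.0002059 x 5/1 = 0.001029 mol.
[Fe^2+] = 0.001029 / 0.02750 L = 0.0374 M.

0.0374 M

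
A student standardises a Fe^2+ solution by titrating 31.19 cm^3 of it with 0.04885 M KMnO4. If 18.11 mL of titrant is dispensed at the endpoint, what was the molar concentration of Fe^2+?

0.142 M

n(KMnO4) = 0.04885 x 0.01811 = 0.0008847 mol.
From the balanced equation, 1 mol KMnO4 reacts with 5 mol Fe^2+, so n(Fe^2+) = 0.0008847 x 5/1 = 0.004423 mol.
[Fe^2+] = 0.004423 / 0.03119 L = 0.142 M.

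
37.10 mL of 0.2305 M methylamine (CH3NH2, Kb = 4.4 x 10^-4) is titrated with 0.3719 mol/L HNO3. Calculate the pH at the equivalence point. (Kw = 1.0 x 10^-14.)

5.75

n(CH3NH2) = 0.2305 x 0.03710 = 0.008552 mol; V(HNO3) at equivalence = 0.008552/0.3719 = 0.02299 L.
At equivalence the base is fully converted to CH3NH3+; total volume = 0.06009 L, so [CH3NH3+] = 0.008552/0.06009 = 0.1423 M.
Ka(CH3NH3+) = Kw/Kb = 1.0e-14 / 4.4 x 10^-4 = 2.27e-11.
[H^+] = sqrt(Ka x [CH3NH3+]) = sqrt(2.27e-11 x 0.1423) = 1.80e-6 M.
pH = -log(1.80e-6) = 5.75.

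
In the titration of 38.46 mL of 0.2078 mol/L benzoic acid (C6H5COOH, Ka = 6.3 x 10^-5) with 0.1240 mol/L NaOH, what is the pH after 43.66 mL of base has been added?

4.52

Initial n(C6H5COOH) = 0.2078 x 0.03846 = 0.007992 mol.
n(NaOH) added = 0.1240 x 0.04366 = 0.005414 mol, converting that many moles of C6H5COOH to C6H5COO-.
Remaining n(C6H5COOH) = 0.002578 mol; n(C6H5COO-) = 0.005414 mol.
By Henderson-Hasselbalch, pH = pKa + log([A^-]/[HA]) = 4.20 + log(0.005414/0.002578) = 4.20 + (+0.32) = 4.52.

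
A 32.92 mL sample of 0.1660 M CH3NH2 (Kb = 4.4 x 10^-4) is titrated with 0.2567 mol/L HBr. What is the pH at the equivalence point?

n(CH3NH2) = 0.1660 x 0.03292 = 0.005465 mol; V(HBr) at equivalence = 0.005465/0.2567 = 0.02129 L.
At equivalence the base is fully converted to CH3NH3+; total volume = 0.05421 L, so [CH3NH3+] = 0.005465/0.05421 = 0.1008 M.
Ka(CH3NH3+) = Kw/Kb = 1.0e-14 / 4.4 x 10^-4 = 2.27e-11.
[H^+] = sqrt(Ka x [CH3NH3+]) = sqrt(2.27e-11 x 0.1008) = 1.51e-6 M.
pH = -log(1.51e-6) = 5.82.

5.82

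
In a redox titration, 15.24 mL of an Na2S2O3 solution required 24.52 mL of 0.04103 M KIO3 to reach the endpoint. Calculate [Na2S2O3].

n(KIO3) = 0.04103 x 0.02452 = 0.001006 mol.
From the balanced equation, 1 mol KIO3 reacts with 6 mol Na2S2O3, so n(Na2S2O3) = 0.001006 x 6/1 = 0.006036 mol.
[Na2S2O3] = 0.006036 / 0.01524 L = 0.396 M.

0.396 M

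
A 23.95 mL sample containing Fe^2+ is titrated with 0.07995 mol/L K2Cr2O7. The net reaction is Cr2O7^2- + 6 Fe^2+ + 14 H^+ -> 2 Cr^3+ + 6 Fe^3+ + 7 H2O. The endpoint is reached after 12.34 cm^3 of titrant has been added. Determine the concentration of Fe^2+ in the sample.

0.247 M

n(K2Cr2O7) = 0.07995 x 0.01234 = 0.0009866 mol.
From the balanced equation, 1 mol K2Cr2O7 reacts with 6 mol Fe^2+, so n(Fe^2+) = 0.0009866 x 6/1 = 0.005919 mol.
[Fe^2+] = 0.005919 / 0.02395 L = 0.247 M.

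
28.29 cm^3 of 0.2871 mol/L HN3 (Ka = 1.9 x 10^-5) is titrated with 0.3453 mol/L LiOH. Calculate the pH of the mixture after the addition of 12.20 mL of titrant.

4.75

Initial n(HN3) = 0.2871 x 0.02829 = 0.008122 mol.
n(LiOH) added = 0.3453 x 0.01220 = 0.004213 mol, converting that many moles of HN3 to N3-.
Remaining n(HN3) = 0.003909 mol; n(N3-) = 0.004213 mol.
By Henderson-Hasselbalch, pH = pKa + log([A^-]/[HA]) = 4.72 + log(0.004213/0.003909) = 4.72 + (+0.03) = 4.75.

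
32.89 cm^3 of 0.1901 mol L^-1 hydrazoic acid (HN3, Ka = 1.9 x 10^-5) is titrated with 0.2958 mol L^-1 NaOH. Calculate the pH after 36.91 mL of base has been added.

12.83

n(acid) = 0.1901 x 0.03289 = 0.006252 mol; n(NaOH) added = 0.2958 x 0.03691 = 0.01092 mol.
Base is in excess by 0.01092 - 0.006252 = 0.004666 mol in a total volume of 0.06980 L.
[OH^-] = 0.004666/0.06980 = 0.06684 M, so pOH = 1.17 and pH = 14.00 - 1.17 = 12.83.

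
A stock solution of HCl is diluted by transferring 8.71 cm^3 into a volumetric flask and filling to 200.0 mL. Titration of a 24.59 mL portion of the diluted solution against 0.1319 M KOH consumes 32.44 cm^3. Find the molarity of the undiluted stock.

n(KOH) = 0.1319 x 0.03244 = 0.004279 mol.
n(HCl) in the aliquot = 0.004279 mol.
[diluted HCl] = 0.004279 / 0.02459 = 0.1740 M.
Dilution factor = 200.0/8.710 = 22.96, so [stock] = 0.1740 x 22.96 = 4.00 M.

4.00 M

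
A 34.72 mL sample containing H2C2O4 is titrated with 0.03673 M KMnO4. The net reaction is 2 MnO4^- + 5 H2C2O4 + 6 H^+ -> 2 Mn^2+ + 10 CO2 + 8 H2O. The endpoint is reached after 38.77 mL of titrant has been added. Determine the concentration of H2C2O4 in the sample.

0.103 M

n(KMnO4) = 0.03673 x 0.03877 = 0.001424 mol.
From the balanced equation, 2 mol KMnO4 reacts with 5 mol H2C2O4, so n(H2C2O4) = 0.001424 x 5/2 = 0.003560 mol.
[H2C2O4] = 0.003560 / 0.03472 L = 0.103 M.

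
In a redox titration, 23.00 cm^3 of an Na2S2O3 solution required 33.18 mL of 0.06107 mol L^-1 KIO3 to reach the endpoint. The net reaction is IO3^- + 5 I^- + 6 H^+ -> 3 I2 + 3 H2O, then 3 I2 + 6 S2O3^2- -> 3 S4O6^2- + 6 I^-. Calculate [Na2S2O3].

0.529 M

n(KIO3) = 0.06107 x 0.03318 = 0.002026 mol.
From the balanced equation, 1 mol KIO3 reacts with 6 mol Na2S2O3, so n(Na2S2O3) = 0.002026 x 6/1 = 0.01216 mol.
[Na2S2O3] = 0.01216 / 0.02300 L = 0.529 M.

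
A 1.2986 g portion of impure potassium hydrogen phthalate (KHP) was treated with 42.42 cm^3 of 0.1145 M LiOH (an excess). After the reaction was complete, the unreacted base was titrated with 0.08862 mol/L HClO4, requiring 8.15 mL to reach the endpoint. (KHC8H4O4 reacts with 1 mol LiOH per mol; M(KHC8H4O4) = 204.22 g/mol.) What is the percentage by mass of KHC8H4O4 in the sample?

65.0%

Total n(LiOH) added = 0.1145 x 0.04242 = 0.004857 mol.
n(HClO4) used = 0.08862 x 0.008150 = 0.0007223 mol, which equals the excess n(LiOH).
So n(LiOH) consumed by the sample = 0.004857 - 0.0007223 = 0.004135 mol.
n(KHC8H4O4) = 0.004135 / 1 = 0.004135 mol.
mass KHC8H4O4 = 0.004135 x 204.22 = 0.8444 g, so %KHC8H4O4 = 0.8444/1.2986 x 100 = 65.0%.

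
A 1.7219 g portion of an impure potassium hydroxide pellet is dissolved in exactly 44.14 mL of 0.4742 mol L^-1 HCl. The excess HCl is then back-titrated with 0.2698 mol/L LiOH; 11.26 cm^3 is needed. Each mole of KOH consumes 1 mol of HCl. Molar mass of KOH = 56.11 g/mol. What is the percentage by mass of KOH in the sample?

58.3%

Total n(HCl) added = 0.4742 x 0.04414 = 0.02093 mol.
n(LiOH) used = 0.2698 x 0.01126 = 0.003038 mol, which equals the excess n(HCl).
So n(HCl) consumed by the sample = 0.02093 - 0.003038 = 0.01789 mol.
n(KOH) = 0.01789 / 1 = 0.01789 mol.
mass KOH = 0.01789 x 56.11 = 1.004 g, so %KOH = 1.004/1.7219 x 100 = 58.3%.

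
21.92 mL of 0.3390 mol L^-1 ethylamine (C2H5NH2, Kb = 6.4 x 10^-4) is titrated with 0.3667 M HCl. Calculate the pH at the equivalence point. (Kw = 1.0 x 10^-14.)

5.78

n(C2H5NH2) = 0.3390 x 0.02192 = 0.007431 mol; V(HCl) at equivalence = 0.007431/0.3667 = 0.02026 L.
At equivalence the base is fully converted to C2H5NH3+; total volume = 0.04218 L, so [C2H5NH3+] = 0.007431/0.04218 = 0.1762 M.
Ka(C2H5NH3+) = Kw/Kb = 1.0e-14 / 6.4 x 10^-4 = 1.56e-11.
[H^+] = sqrt(Ka x [C2H5NH3+]) = sqrt(1.56e-11 x 0.1762) = 1.66e-6 M.
pH = -log(1.66e-6) = 5.78.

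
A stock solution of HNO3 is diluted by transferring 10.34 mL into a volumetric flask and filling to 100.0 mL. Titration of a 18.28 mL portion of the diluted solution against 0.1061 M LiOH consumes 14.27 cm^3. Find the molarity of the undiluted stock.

0.801 M

n(LiOH) = 0.1061 x 0.01427 = 0.001514 mol.
n(HNO3) in the aliquot = 0.001514 mol.
[diluted HNO3] = 0.001514 / 0.01828 = 0.08283 M.
Dilution factor = 100.0/10.34 = 9.671, so [stock] = 0.08283 x 9.671 = 0.801 M.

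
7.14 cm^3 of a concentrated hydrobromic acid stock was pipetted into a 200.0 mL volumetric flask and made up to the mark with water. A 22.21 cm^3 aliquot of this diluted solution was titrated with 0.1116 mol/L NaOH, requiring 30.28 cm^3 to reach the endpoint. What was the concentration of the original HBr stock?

n(NaOH) = 0.1116 x 0.03028 = 0.003379 mol.
n(HBr) in the aliquot = 0.003379 mol.
[diluted HBr] = 0.003379 / 0.02221 = 0.1521 M.
Dilution factor = 200.0/7.140 = 28.01, so [stock] = 0.1521 x 28.01 = 4.26 M.

4.26 M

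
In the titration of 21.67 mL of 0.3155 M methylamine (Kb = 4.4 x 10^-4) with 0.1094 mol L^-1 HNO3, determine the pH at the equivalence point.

n(CH3NH2) = 0.3155 x 0.02167 = 0.006837 mol; V(HNO3) at equivalence = 0.006837/0.1094 = 0.06249 L.
At equivalence the base is fully converted to CH3NH3+; total volume = 0.08416 L, so [CH3NH3+] = 0.006837/0.08416 = 0.08123 M.
Ka(CH3NH3+) = Kw/Kb = 1.0e-14 / 4.4 x 10^-4 = 2.27e-11.
[H^+] = sqrt(Ka x [CH3NH3+]) = sqrt(2.27e-11 x 0.08123) = 1.36e-6 M.
pH = -log(1.36e-6) = 5.87.

5.87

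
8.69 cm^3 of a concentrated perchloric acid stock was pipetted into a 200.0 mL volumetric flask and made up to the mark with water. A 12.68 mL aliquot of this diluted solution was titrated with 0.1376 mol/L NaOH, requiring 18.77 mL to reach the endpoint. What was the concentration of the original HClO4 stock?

n(NaOH) = 0.1376 x 0.01877 = 0.002583 mol.
n(HClO4) in the aliquot = 0.002583 mol.
[diluted HClO4] = 0.002583 / 0.01268 = 0.2037 M.
Dilution factor = 200.0/8.690 = 23.01, so [stock] = 0.2037 x 23.01 = 4.69 M.

4.69 M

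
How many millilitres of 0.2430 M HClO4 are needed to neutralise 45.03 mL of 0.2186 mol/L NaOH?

40.5 mL

n(NaOH) = 0.2186 mol/L x 0.04503 L = 0.009844 mol.
At equivalence n(HClO4) = n(NaOH) = 0.009844 mol.
V(HClO4) = 0.009844 / 0.2430 = 0.04051 L = 40.5 mL.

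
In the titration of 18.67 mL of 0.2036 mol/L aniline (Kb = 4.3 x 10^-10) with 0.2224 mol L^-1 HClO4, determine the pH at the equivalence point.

n(C6H5NH2) = 0.2036 x 0.01867 = 0.003801 mol; V(HClO4) at equivalence = 0.003801/0.2224 = 0.01709 L.
At equivalence the base is fully converted to C6H5NH3+; total volume = 0.03576 L, so [C6H5NH3+] = 0.003801/0.03576 = 0.1063 M.
Ka(C6H5NH3+) = Kw/Kb = 1.0e-14 / 4.3 x 10^-10 = 2.33e-5.
[H^+] = sqrt(Ka x [C6H5NH3+]) = sqrt(2.33e-5 x 0.1063) = 0.00157 M.
pH = -log(0.00157) = 2.80.

2.80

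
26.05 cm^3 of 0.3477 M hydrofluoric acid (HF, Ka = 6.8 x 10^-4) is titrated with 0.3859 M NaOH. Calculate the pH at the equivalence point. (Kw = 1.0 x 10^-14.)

8.21

n(HF) = 0.3477 x 0.02605 = 0.009058 mol; V(NaOH) at equivalence = 0.009058/0.3859 = 0.02347 L.
At equivalence all the acid is converted to F-; total volume = 0.02605 + 0.02347 = 0.04952 L, so [F-] = 0.009058/0.04952 = 0.1829 M.
Kb = Kw/Ka = 1.0e-14 / 6.8 x 10^-4 = 1.47e-11.
[OH^-] = sqrt(Kb x [F-]) = sqrt(1.47e-11 x 0.1829) = 1.64e-6 M.
pOH = 5.79, so pH = 14.00 - 5.79 = 8.21.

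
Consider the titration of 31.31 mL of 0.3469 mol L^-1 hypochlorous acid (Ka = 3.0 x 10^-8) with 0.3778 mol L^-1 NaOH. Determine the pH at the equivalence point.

n(HClO) = 0.3469 x 0.03131 = 0.01086 mol; V(NaOH) at equivalence = 0.01086/0.3778 = 0.02875 L.
At equivalence all the acid is converted to ClO-; total volume = 0.03131 + 0.02875 = 0.06006 L, so [ClO-] = 0.01086/0.06006 = 0.1808 M.
Kb = Kw/Ka = 1.0e-14 / 3.0 x 10^-8 = 3.33e-7.
[OH^-] = sqrt(Kb x [ClO-]) = sqrt(3.33e-7 x 0.1808) = 0.000246 M.
pOH = 3.61, so pH = 14.00 - 3.61 = 10.39.

10.39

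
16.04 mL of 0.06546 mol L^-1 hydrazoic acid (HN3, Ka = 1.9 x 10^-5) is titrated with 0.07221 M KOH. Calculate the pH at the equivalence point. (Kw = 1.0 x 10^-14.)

n(HN3) = 0.06546 x 0.01604 = 0.001050 mol; V(KOH) at equivalence = 0.001050/0.07221 = 0.01454 L.
At equivalence all the acid is converted to N3-; total volume = 0.01604 + 0.01454 = 0.03058 L, so [N3-] = 0.001050/0.03058 = 0.03433 M.
Kb = Kw/Ka = 1.0e-14 / 1.9 x 10^-5 = 5.26e-10.
[OH^-] = sqrt(Kb x [N3-]) = sqrt(5.26e-10 x 0.03433) = 4.25e-6 M.
pOH = 5.37, so pH = 14.00 - 5.37 = 8.63.

8.63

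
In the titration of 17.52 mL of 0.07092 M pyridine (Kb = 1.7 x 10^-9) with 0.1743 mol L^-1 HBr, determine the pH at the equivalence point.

3.26

n(C5H5N) = 0.07092 x 0.01752 = 0.001243 mol; V(HBr) at equivalence = 0.001243/0.1743 = 0.007129 L.
At equivalence the base is fully converted to C5H5NH+; total volume = 0.02465 L, so [C5H5NH+] = 0.001243/0.02465 = 0.05041 M.
Ka(C5H5NH+) = Kw/Kb = 1.0e-14 / 1.7 x 10^-9 = 5.88e-6.
[H^+] = sqrt(Ka x [C5H5NH+]) = sqrt(5.88e-6 x 0.05041) = 0.000545 M.
pH = -log(0.000545) = 3.26.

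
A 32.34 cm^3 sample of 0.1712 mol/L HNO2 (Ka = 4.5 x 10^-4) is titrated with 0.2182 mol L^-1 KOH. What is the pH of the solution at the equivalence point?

8.16

n(HNO2) = 0.1712 x 0.03234 = 0.005537 mol; V(KOH) at equivalence = 0.005537/0.2182 = 0.02537 L.
At equivalence all the acid is converted to NO2-; total volume = 0.03234 + 0.02537 = 0.05771 L, so [NO2-] = 0.005537/0.05771 = 0.09593 M.
Kb = Kw/Ka = 1.0e-14 / 4.5 x 10^-4 = 2.22e-11.
[OH^-] = sqrt(Kb x [NO2-]) = sqrt(2.22e-11 x 0.09593) = 1.46e-6 M.
pOH = 5.84, so pH = 14.00 - 5.84 = 8.16.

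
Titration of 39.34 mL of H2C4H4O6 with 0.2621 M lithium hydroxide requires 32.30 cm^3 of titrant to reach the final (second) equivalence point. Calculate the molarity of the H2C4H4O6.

n(LiOH) = 0.2621 x 0.03230 = 0.008466 mol.
At the final (second) equivalence point, 2 mol OH^- react per mol H2C4H4O6, so n(H2C4H4O6) = 0.008466 / 2 = 0.004233 mol.
[H2C4H4O6] = 0.004233 / 0.03934 L = 0.108 M.

0.108 M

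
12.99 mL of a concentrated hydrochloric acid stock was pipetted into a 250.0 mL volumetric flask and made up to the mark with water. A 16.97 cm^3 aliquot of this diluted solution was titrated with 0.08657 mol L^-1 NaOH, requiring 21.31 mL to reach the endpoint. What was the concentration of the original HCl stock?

2.09 M

n(NaOH) = 0.08657 x 0.02131 = 0.001845 mol.
n(HCl) in the aliquot = 0.001845 mol.
[diluted HCl] = 0.001845 / 0.01697 = 0.1087 M.
Dilution factor = 250.0/12.99 = 19.25, so [stock] = 0.1087 x 19.25 = 2.09 M.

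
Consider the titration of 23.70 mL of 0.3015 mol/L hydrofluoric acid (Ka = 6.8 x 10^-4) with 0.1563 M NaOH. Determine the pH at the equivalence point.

8.09

n(HF) = 0.3015 x 0.02370 = 0.007146 mol; V(NaOH) at equivalence = 0.007146/0.1563 = 0.04572 L.
At equivalence all the acid is converted to F-; total volume = 0.02370 + 0.04572 = 0.06942 L, so [F-] = 0.007146/0.06942 = 0.1029 M.
Kb = Kw/Ka = 1.0e-14 / 6.8 x 10^-4 = 1.47e-11.
[OH^-] = sqrt(Kb x [F-]) = sqrt(1.47e-11 x 0.1029) = 1.23e-6 M.
pOH = 5.91, so pH = 14.00 - 5.91 = 8.09.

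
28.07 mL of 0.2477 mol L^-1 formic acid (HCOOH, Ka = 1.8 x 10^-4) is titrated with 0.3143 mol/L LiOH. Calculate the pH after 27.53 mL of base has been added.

n(acid) = 0.2477 x 0.02807 = 0.006953 mol; n(LiOH) added = 0.3143 x 0.02753 = 0.008653 mol.
Base is in excess by 0.008653 - 0.006953 = 0.001700 mol in a total volume of 0.05560 L.
[OH^-] = 0.001700/0.05560 = 0.03057 M, so pOH = 1.51 and pH = 14.00 - 1.51 = 12.49.

12.49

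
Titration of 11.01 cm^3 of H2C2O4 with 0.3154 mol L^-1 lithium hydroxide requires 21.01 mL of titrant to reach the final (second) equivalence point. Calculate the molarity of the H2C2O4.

n(LiOH) = 0.3154 x 0.02101 = 0.006627 mol.
At the final (second) equivalence point, 2 mol OH^- react per mol H2C2O4, so n(H2C2O4) = 0.006627 / 2 = 0.003313 mol.
[H2C2O4] = 0.003313 / 0.01101 L = 0.301 M.

0.301 M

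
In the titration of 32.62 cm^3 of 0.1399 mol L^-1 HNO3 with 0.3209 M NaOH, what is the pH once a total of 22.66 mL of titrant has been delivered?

12.69

n(acid) = 0.1399 x 0.03262 = 0.004564 mol; n(NaOH) added = 0.3209 x 0.02266 = 0.007272 mol.
Base is in excess by 0.007272 - 0.004564 = 0.002708 mol in a total volume of 0.05528 L.
[OH^-] = 0.002708/0.05528 = 0.04899 M, so pOH = 1.31 and pH = 14.00 - 1.31 = 12.69.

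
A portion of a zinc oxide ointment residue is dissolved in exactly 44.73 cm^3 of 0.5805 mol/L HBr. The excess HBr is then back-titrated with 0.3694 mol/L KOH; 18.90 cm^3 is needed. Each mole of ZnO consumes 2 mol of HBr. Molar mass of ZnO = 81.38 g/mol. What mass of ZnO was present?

Total n(HBr) added = 0.5805 x 0.04473 = 0.02597 mol.
n(KOH) used = 0.3694 x 0.01890 = 0.006982 mol, which equals the excess n(HBr).
So n(HBr) consumed by the sample = 0.02597 - 0.006982 = 0.01898 mol.
n(ZnO) = 0.01898 / 2 = 0.009492 mol.
mass = 0.009492 mol x 81.38 g/mol = 0.772 g.

0.772 g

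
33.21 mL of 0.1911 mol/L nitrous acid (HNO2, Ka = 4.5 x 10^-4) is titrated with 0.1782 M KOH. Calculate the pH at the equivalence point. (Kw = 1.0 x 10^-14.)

8.16

n(HNO2) = 0.1911 x 0.03321 = 0.006346 mol; V(KOH) at equivalence = 0.006346/0.1782 = 0.03561 L.
At equivalence all the acid is converted to NO2-; total volume = 0.03321 + 0.03561 = 0.06882 L, so [NO2-] = 0.006346/0.06882 = 0.09221 M.
Kb = Kw/Ka = 1.0e-14 / 4.5 x 10^-4 = 2.22e-11.
[OH^-] = sqrt(Kb x [NO2-]) = sqrt(2.22e-11 x 0.09221) = 1.43e-6 M.
pOH = 5.84, so pH = 14.00 - 5.84 = 8.16.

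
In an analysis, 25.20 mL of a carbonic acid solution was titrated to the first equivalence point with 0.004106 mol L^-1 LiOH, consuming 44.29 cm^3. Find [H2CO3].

n(LiOH) = 0.004106 x 0.04429 = 0.0001819 mol.
At the first equivalence point, 1 mol OH^- react per mol H2CO3, so n(H2CO3) = 0.0001819 / 1 = 0.0001819 mol.
[H2CO3] = 0.0001819 / 0.02520 L = 0.00722 M.

0.00722 M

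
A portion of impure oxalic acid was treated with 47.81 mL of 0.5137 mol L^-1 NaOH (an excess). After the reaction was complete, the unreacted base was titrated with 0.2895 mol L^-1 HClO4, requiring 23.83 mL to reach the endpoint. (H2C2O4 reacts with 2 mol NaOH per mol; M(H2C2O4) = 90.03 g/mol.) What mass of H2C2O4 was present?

Total n(NaOH) added = 0.5137 x 0.04781 = 0.02456 mol.
n(HClO4) used = 0.2895 x 0.02383 = 0.006899 mol, which equals the excess n(NaOH).
So n(NaOH) consumed by the sample = 0.02456 - 0.006899 = 0.01766 mol.
n(H2C2O4) = 0.01766 / 2 = 0.008831 mol.
mass = 0.008831 mol x 90.03 g/mol = 0.795 g.

0.795 g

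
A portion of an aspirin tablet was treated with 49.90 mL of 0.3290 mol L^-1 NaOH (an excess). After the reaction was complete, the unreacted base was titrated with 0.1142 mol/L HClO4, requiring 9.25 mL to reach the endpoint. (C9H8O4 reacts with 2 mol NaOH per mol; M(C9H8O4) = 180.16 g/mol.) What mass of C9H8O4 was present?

Total n(NaOH) added = 0.3290 x 0.04990 = 0.01642 mol.
n(HClO4) used = 0.1142 x 0.009250 = 0.001056 mol, which equals the excess n(NaOH).
So n(NaOH) consumed by the sample = 0.01642 - 0.001056 = 0.01536 mol.
n(C9H8O4) = 0.01536 / 2 = 0.007680 mol.
mass = 0.007680 mol x 180.16 g/mol = 1.38 g.

1.38 g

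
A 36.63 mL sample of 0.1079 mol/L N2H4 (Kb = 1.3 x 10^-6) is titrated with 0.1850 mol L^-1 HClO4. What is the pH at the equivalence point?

4.64

n(N2H4) = 0.1079 x 0.03663 = 0.003952 mol; V(HClO4) at equivalence = 0.003952/0.1850 = 0.02136 L.
At equivalence the base is fully converted to N2H5+; total volume = 0.05799 L, so [N2H5+] = 0.003952/0.05799 = 0.06815 M.
Ka(N2H5+) = Kw/Kb = 1.0e-14 / 1.3 x 10^-6 = 7.69e-9.
[H^+] = sqrt(Ka x [N2H5+]) = sqrt(7.69e-9 x 0.06815) = 2.29e-5 M.
pH = -log(2.29e-5) = 4.64.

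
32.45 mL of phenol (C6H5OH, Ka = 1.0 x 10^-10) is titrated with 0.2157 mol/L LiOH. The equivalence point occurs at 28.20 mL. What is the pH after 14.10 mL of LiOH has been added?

10.00

14.10 mL is exactly half the equivalence volume (28.20/2), i.e. the half-equivalence point.
There, n(HA) = n(A^-), so pH = pKa = -log(1.0 x 10^-10) = 10.00.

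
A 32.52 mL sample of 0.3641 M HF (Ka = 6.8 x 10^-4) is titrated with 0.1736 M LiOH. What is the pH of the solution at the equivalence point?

n(HF) = 0.3641 x 0.03252 = 0.01184 mol; V(LiOH) at equivalence = 0.01184/0.1736 = 0.06821 L.
At equivalence all the acid is converted to F-; total volume = 0.03252 + 0.06821 = 0.1007 L, so [F-] = 0.01184/0.1007 = 0.1176 M.
Kb = Kw/Ka = 1.0e-14 / 6.8 x 10^-4 = 1.47e-11.
[OH^-] = sqrt(Kb x [F-]) = sqrt(1.47e-11 x 0.1176) = 1.31e-6 M.
pOH = 5.88, so pH = 14.00 - 5.88 = 8.12.

8.12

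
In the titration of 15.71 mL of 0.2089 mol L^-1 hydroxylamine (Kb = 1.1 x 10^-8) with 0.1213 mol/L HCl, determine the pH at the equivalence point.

n(NH2OH) = 0.2089 x 0.01571 = 0.003282 mol; V(HCl) at equivalence = 0.003282/0.1213 = 0.02706 L.
At equivalence the base is fully converted to NH3OH+; total volume = 0.04277 L, so [NH3OH+] = 0.003282/0.04277 = 0.07674 M.
Ka(NH3OH+) = Kw/Kb = 1.0e-14 / 1.1 x 10^-8 = 9.09e-7.
[H^+] = sqrt(Ka x [NH3OH+]) = sqrt(9.09e-7 x 0.07674) = 0.000264 M.
pH = -log(0.000264) = 3.58.

3.58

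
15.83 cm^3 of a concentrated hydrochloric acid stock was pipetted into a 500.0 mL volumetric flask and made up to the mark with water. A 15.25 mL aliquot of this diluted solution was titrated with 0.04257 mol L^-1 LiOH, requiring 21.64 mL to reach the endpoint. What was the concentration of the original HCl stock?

n(LiOH) = 0.04257 x 0.02164 = 0.0009212 mol.
n(HCl) in the aliquot = 0.0009212 mol.
[diluted HCl] = 0.0009212 / 0.01525 = 0.06041 M.
Dilution factor = 500.0/15.83 = 31.59, so [stock] = 0.06041 x 31.59 = 1.91 M.

1.91 M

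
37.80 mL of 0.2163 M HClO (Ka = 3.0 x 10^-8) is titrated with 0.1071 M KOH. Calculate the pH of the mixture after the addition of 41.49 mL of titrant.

Initial n(HClO) = 0.2163 x 0.03780 = 0.008176 mol.
n(KOH) added = 0.1071 x 0.04149 = 0.004444 mol, converting that many moles of HClO to ClO-.
Remaining n(HClO) = 0.003733 mol; n(ClO-) = 0.004444 mol.
By Henderson-Hasselbalch, pH = pKa + log([A^-]/[HA]) = 7.52 + log(0.004444/0.003733) = 7.52 + (+0.08) = 7.60.

7.60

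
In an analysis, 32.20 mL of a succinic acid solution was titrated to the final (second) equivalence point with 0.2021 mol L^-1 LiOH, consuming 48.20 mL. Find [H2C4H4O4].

n(LiOH) = 0.2021 x 0.04820 = 0.009741 mol.
At the final (second) equivalence point, 2 mol OH^- react per mol H2C4H4O4, so n(H2C4H4O4) = 0.009741 / 2 = 0.004871 mol.
[H2C4H4O4] = 0.004871 / 0.03220 L = 0.151 M.

0.151 M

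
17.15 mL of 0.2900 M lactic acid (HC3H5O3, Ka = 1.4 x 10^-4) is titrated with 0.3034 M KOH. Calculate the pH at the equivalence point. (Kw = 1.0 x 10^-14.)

8.51

n(HC3H5O3) = 0.2900 x 0.01715 = 0.004973 mol; V(KOH) at equivalence = 0.004973/0.3034 = 0.01639 L.
At equivalence all the acid is converted to C3H5O3-; total volume = 0.01715 + 0.01639 = 0.03354 L, so [C3H5O3-] = 0.004973/0.03354 = 0.1483 M.
Kb = Kw/Ka = 1.0e-14 / 1.4 x 10^-4 = 7.14e-11.
[OH^-] = sqrt(Kb x [C3H5O3-]) = sqrt(7.14e-11 x 0.1483) = 3.25e-6 M.
pOH = 5.49, so pH = 14.00 - 5.49 = 8.51.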